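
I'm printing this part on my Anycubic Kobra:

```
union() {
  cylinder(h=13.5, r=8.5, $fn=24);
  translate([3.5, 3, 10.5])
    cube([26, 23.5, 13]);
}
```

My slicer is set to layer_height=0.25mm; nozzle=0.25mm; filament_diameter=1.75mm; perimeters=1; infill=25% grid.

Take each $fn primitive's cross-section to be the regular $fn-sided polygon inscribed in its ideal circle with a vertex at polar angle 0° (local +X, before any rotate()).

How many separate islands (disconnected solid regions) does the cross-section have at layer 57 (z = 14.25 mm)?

At z = 14.25 mm: the cylinder does not reach this height (z outside [0, 13.5]); the 26×23.5 cube at (3.5, 3) contributes its full rectangle; Merging all regions: only the 26×23.5 cube at (3.5, 3) is present, so the union is just that shape — 1 connected region. Overall, the cross-section is a single solid region. Island count = 1.

1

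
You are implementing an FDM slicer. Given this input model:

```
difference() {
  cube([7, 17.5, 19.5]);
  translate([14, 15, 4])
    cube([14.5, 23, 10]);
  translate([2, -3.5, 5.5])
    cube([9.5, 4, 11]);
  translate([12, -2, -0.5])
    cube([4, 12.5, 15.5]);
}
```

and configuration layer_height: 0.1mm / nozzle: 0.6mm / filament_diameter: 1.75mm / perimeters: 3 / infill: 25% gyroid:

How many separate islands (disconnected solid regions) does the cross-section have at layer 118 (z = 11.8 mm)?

At z = 11.8 mm: the cube is present — its section is the full 7×17.5 rectangle; the cube at (14, 15) (footprint 14.5×23) is included at this height; the cube at (2, -3.5) (footprint 9.5×4) is included at this height; the cube at (12, -2) is present — its section is the full 4×12.5 rectangle; Taking the first minus the rest: starting from the 7×17.5 cube, the 14.5×23 cube at (14, 15) misses the remaining region (no effect); the 9.5×4 cube at (2, -3.5) partially overlaps it — only the 2.50 mm² overlap (of its 38.00 mm²) is removed, clipping the outline; the 4×12.5 cube at (12, -2) misses the remaining region (no effect) — 1 connected region. Overall, the cross-section is a single solid region. Island count = 1.

1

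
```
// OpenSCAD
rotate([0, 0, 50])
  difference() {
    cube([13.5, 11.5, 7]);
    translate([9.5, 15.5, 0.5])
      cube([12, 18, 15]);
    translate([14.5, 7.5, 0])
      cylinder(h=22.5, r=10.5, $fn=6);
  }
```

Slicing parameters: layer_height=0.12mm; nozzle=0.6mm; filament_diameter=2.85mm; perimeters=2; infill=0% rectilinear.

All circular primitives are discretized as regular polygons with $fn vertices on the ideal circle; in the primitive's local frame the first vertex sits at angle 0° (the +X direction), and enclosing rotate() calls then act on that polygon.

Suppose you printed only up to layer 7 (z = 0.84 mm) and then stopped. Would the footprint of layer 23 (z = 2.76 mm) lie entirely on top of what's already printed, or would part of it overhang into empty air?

entirely on top

Compare the two slices. At z = 0.84: the 13.5×11.5 cube contributes its full rectangle (area 155.25 mm²); the cube at (9.5, 15.5) (footprint 12×18) is included at this height (area 216.00 mm²); the r=10.5 cylinder at (14.5, 7.5) contributes a regular 6-gon of circumradius 10.5 (area = (6/2)·10.500²·sin(360°/6) = 286.44 mm²); After the difference (first − rest): starting from the 13.5×11.5 cube (155.25 mm²), the 12×18 cube at (9.5, 15.5) misses the remaining region (no effect); the r=10.5 cylinder at (14.5, 7.5) partially overlaps it — only the 88.39 mm² overlap (of its 286.44 mm²) is removed, clipping the outline — area = 66.86 mm²; (whole slice rotated 50° about Z — lengths, areas and connectivity unchanged). At z = 2.76: the 13.5×11.5 cube contributes its full rectangle (area 155.25 mm²); the cube at (9.5, 15.5) (footprint 12×18) is included at this height (area 216.00 mm²); the r=10.5 cylinder at (14.5, 7.5) gives a regular 6-gon of circumradius 10.5 (constant along its height) (area = (6/2)·10.500²·sin(360°/6) = 286.44 mm²); Taking the first minus the rest: starting from the 13.5×11.5 cube (155.25 mm²), the 12×18 cube at (9.5, 15.5) misses the remaining region (no effect); the r=10.5 cylinder at (14.5, 7.5) partially overlaps it — only the 88.39 mm² overlap (of its 286.44 mm²) is removed, clipping the outline — area = 66.86 mm²; (rotated 50° about Z; rotation is an isometry so areas/perimeters/island counts are preserved). Checking containment: the cross-section at z = 2.76 is a subset of the cross-section at z = 0.84.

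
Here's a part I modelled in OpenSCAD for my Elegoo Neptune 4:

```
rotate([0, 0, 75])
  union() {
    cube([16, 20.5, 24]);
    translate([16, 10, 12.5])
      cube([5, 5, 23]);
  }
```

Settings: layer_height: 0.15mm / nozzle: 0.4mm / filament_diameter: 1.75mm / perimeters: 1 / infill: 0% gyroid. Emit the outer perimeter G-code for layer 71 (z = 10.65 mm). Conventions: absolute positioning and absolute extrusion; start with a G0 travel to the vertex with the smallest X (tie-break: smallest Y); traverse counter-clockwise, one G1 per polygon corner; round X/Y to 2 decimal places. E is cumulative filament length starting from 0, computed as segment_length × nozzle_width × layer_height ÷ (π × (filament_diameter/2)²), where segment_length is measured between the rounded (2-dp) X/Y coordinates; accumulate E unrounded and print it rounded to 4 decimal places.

At z = 10.65 mm: the cube (footprint 16×20.5) is included at this height; the cube at (16, 10) is absent (z outside [12.5, 35.5]); Merging all regions: only the 16×20.5 cube is present, so the union is just that shape — 1 connected region; (whole slice rotated 75° about Z — lengths, areas and connectivity unchanged). The outline is a single polygon with 4 vertices. Extrusion per mm of travel: 0.4 × 0.15 / (π × 0.875²) = 0.024945. Accumulating E over each segment gives final E = 1.8207.

G0 X-19.80 Y5.31 Z10.65
G1 X0.00 Y0.00 E0.5114
G1 X4.14 Y15.45 E0.9104
G1 X-15.66 Y20.76 E1.4217
G1 X-19.80 Y5.31 E1.8207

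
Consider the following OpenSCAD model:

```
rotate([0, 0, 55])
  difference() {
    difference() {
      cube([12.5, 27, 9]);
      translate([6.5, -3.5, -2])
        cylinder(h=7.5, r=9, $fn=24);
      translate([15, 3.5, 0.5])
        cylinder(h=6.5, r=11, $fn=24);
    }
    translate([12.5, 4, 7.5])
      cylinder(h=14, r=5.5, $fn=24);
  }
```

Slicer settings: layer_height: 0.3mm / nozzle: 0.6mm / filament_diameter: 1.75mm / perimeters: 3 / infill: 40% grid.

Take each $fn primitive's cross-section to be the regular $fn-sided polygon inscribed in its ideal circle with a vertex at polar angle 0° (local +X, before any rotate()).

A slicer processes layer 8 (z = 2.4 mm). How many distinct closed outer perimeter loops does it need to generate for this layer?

1

At z = 2.4 mm: the cube is present — its section is the full 12.5×27 rectangle; the cylinder at (6.5, -3.5): section is a regular 24-gon, circumradius r=9; the r=11 cylinder at (15, 3.5) gives a regular 24-gon of circumradius 11 (constant along its height); After the difference (first − rest): starting from the 12.5×27 cube, the r=9 cylinder at (6.5, -3.5) partially overlaps it — only the 58.13 mm² overlap (of its 251.57 mm²) is removed, clipping the outline; the r=11 cylinder at (15, 3.5) partially overlaps it — only the 55.13 mm² overlap (of its 375.81 mm²) is removed, clipping the outline — 1 connected region; the cylinder at (12.5, 4) is absent (z outside [7.5, 21.5]); Subtracting the remaining from the first: none of the subtracted shapes is present at this height, so that combined region is unchanged — 1 connected region; (rotated 55° about Z; rotation is an isometry so areas/perimeters/island counts are preserved). The result has 1 disconnected region.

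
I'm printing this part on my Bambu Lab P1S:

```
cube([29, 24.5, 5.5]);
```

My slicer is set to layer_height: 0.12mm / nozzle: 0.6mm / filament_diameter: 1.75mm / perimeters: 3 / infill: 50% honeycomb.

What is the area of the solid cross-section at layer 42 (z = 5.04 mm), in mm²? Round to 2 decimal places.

At z = 5.04 mm: the cube is present — its section is the full 29×24.5 rectangle (area 710.50 mm²). Overall, the cross-section is a single solid region. Net area = 710.50 mm².

710.50 mm²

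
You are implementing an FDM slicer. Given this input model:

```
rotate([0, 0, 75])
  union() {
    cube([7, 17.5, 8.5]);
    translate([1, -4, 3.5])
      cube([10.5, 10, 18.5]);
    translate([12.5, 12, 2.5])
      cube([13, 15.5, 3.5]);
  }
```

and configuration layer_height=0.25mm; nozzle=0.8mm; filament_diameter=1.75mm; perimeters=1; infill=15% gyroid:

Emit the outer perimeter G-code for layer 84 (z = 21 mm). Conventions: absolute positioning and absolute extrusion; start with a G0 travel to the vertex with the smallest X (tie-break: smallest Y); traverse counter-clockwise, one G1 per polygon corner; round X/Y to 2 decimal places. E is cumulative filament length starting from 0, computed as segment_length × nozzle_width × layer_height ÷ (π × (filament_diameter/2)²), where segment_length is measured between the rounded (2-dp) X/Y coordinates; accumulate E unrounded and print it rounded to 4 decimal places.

G0 X-5.54 Y2.52 Z21.00
G1 X4.12 Y-0.07 E0.8316
G1 X6.84 Y10.07 E1.7046
G1 X-2.82 Y12.66 E2.5362
G1 X-5.54 Y2.52 E3.4091

At z = 21 mm: the cube is absent (z outside [0, 8.5]); the 10.5×10 cube at (1, -4) contributes its full rectangle; the cube at (12.5, 12) is not intersected at this z (z outside [2.5, 6]); Combining (union): only the 10.5×10 cube at (1, -4) is present, so the union is just that shape — 1 connected region; (rotated 75° about Z; rotation is an isometry so areas/perimeters/island counts are preserved). The outline is a single polygon with 4 vertices. Extrusion per mm of travel: 0.8 × 0.25 / (π × 0.875²) = 0.083150. Accumulating E over each segment gives final E = 3.4091.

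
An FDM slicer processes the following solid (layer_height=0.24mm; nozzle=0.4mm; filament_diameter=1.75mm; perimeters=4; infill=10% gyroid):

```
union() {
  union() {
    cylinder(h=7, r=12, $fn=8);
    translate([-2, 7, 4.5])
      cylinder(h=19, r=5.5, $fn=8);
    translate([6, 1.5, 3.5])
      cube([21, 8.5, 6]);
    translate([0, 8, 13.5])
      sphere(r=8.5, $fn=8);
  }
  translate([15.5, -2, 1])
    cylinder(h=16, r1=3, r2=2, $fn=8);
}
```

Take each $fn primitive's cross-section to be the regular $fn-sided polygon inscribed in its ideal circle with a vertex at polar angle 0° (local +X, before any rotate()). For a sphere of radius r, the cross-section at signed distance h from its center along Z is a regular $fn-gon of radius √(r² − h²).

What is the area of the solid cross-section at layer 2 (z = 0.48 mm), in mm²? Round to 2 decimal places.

407.29 mm²

At z = 0.48 mm: the r=12 cylinder contributes a regular 8-gon of circumradius 12 (area = (8/2)·12.000²·sin(360°/8) = 407.29 mm²); the cylinder at (-2, 7) does not reach this height (z outside [4.5, 23.5]); the cube at (6, 1.5) is absent (z outside [3.5, 9.5]); the sphere at (0, 8) does not reach this height (|z−center|=13.020 > r=8.5); Combining (union): only the r=12 cylinder is present, so the union is just that shape — area = 407.29 mm²; the cone at (15.5, -2) is absent (z outside [1, 17]); Taking the union: only that combined region is present, so the union is just that shape — area = 407.29 mm². Overall, the cross-section is a single solid region. Net area = 407.29 mm².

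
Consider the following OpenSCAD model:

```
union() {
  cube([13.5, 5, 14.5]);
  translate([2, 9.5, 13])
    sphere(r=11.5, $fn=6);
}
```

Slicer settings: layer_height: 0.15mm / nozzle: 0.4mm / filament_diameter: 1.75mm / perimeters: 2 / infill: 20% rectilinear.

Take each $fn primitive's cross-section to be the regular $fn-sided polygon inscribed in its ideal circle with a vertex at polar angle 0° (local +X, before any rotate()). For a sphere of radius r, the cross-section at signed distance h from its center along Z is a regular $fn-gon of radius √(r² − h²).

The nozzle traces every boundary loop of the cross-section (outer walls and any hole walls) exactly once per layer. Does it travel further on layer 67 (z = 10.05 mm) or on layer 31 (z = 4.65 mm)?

layer 67 (z = 10.05 mm)

Layer 67 (z = 10.05): the cube (footprint 13.5×5) is included at this height (perimeter 37.00 mm); the sphere at (2, 9.5): section is a regular 6-gon, circumradius = √(r²−h²) = √(11.5²−2.95²) = 11.115 (perimeter = 2·6·11.115·sin(180°/6) = 66.69 mm); Combining (union): the regions partially overlap (shared area 45.37 mm²), so the edge portions inside another operand are dropped and the merged outline is re-measured after clipping — boundary = 74.77 mm. So its perimeter = 74.77 mm. Layer 31 (z = 4.65): the 13.5×5 cube contributes its full rectangle (perimeter 37.00 mm); the r=11.5 sphere at (2, 9.5) slices to a regular 6-gon of circumradius 7.907 (√(r²−h²) with h=8.35 from center) (perimeter = 2·6·7.907·sin(180°/6) = 47.44 mm); Merging all regions: the regions partially overlap (shared area 15.57 mm²), so the edge portions inside another operand are dropped and the merged outline is re-measured after clipping — boundary = 66.12 mm. So its perimeter = 66.12 mm. Layer 67 is larger (74.77 vs 66.12 mm).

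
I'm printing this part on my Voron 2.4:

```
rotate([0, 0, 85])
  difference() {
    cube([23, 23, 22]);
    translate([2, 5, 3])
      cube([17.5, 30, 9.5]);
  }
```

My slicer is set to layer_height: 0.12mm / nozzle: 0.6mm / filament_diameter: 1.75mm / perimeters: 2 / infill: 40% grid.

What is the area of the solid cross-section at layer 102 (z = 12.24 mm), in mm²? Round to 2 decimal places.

At z = 12.24 mm: the cube (footprint 23×23) is included at this height (area 529.00 mm²); the 17.5×30 cube at (2, 5) contributes its full rectangle (area 525.00 mm²); Subtracting the remaining from the first: starting from the 23×23 cube (529.00 mm²), the 17.5×30 cube at (2, 5) partially overlaps it — only the 315.00 mm² overlap (of its 525.00 mm²) is removed, clipping the outline — area = 214.00 mm²; (rotated 85° about Z; rotation is an isometry so areas/perimeters/island counts are preserved). Overall, the cross-section is a single solid region. Net area = 214.00 mm².

214.00 mm²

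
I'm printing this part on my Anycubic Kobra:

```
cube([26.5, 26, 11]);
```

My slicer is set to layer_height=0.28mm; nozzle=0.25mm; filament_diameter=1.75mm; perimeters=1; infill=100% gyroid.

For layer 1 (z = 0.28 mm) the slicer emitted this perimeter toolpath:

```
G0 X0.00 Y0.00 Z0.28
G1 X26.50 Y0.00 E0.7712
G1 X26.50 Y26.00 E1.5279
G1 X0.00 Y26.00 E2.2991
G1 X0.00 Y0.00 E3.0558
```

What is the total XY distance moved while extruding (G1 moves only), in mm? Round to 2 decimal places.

105.00 mm

Sum the Euclidean lengths of each G1 segment: total = 105.00 mm.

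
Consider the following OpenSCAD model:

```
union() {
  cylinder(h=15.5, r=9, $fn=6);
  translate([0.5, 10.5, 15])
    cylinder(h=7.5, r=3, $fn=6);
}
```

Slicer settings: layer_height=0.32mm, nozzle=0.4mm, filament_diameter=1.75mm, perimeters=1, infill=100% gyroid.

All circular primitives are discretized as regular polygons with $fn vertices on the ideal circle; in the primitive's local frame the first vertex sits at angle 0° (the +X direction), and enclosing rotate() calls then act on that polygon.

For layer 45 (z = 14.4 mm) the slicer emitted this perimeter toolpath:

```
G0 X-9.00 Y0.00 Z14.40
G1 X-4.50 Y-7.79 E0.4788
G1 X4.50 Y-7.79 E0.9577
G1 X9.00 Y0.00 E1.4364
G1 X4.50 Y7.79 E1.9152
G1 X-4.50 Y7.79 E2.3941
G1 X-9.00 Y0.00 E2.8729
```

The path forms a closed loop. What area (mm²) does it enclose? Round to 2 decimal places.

210.33 mm²

Apply the shoelace formula to the sequence of (X, Y) vertices; enclosed area = 210.33 mm².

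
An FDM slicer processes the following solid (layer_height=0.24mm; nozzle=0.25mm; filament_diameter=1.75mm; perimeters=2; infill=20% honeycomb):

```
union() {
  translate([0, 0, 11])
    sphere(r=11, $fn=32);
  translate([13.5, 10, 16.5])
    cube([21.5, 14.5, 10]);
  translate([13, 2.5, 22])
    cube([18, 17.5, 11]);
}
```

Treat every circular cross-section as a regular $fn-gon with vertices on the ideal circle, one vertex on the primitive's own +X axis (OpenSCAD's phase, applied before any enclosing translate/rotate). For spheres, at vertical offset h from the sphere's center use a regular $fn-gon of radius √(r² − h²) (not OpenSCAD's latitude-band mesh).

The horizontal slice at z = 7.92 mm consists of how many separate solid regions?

1

At z = 7.92 mm: the r=11 sphere contributes a regular 32-gon of circumradius √(11²−3.08²) = 10.560; the cube at (13.5, 10) does not reach this height (z outside [16.5, 26.5]); the cube at (13, 2.5) does not reach this height (z outside [22, 33]); Taking the union: only the r=11 sphere is present, so the union is just that shape — 1 connected region. The result has 1 disconnected region.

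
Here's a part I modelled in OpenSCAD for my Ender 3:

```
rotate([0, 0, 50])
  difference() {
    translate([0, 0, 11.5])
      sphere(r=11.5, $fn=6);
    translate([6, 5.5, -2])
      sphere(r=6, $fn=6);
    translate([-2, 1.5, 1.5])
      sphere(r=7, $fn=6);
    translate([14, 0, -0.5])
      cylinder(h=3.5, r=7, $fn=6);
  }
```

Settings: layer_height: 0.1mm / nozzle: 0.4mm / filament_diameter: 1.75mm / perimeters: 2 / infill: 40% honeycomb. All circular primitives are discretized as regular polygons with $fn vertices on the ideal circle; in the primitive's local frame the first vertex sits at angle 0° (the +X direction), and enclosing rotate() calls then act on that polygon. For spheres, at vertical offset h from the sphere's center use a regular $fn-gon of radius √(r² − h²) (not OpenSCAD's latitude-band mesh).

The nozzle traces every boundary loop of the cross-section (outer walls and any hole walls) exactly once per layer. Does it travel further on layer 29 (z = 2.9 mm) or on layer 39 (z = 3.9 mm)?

Layer 29 (z = 2.9): the r=11.5 sphere contributes a regular 6-gon of circumradius √(11.5²−8.6²) = 7.635 (perimeter = 2·6·7.635·sin(180°/6) = 45.81 mm); the r=6 sphere at (6, 5.5) contributes a regular 6-gon of circumradius √(6²−4.9²) = 3.463 (perimeter = 2·6·3.463·sin(180°/6) = 20.78 mm); the sphere at (-2, 1.5): section is a regular 6-gon, circumradius = √(r²−h²) = √(7²−1.4²) = 6.859 (perimeter = 2·6·6.859·sin(180°/6) = 41.15 mm); the cylinder at (14, 0): section is a regular 6-gon, circumradius r=7 (perimeter = 2·6·7.000·sin(180°/6) = 42.00 mm); After the difference (first − rest): starting from the r=11.5 sphere, the r=6 sphere at (6, 5.5) partially overlaps it — only the 7.19 mm² overlap (of its 31.15 mm²) is removed, clipping the outline; the r=7 sphere at (-2, 1.5) partially overlaps it — only the 102.00 mm² overlap (of its 122.21 mm²) is removed, clipping the outline; the r=7 cylinder at (14, 0) partially overlaps it — only the 0.35 mm² overlap (of its 127.31 mm²) is removed, clipping the outline — boundary = 40.91 mm; (whole slice rotated 50° about Z — lengths, areas and connectivity unchanged). So its perimeter = 40.91 mm. Layer 39 (z = 3.9): the r=11.5 sphere slices to a regular 6-gon of circumradius 8.631 (√(r²−h²) with h=7.6 from center) (perimeter = 2·6·8.631·sin(180°/6) = 51.78 mm); the sphere at (6, 5.5): section is a regular 6-gon, circumradius = √(r²−h²) = √(6²−5.9²) = 1.091 (perimeter = 2·6·1.091·sin(180°/6) = 6.55 mm); the r=7 sphere at (-2, 1.5) contributes a regular 6-gon of circumradius √(7²−2.4²) = 6.576 (perimeter = 2·6·6.576·sin(180°/6) = 39.45 mm); the cylinder at (14, 0) does not reach this height (z outside [-0.5, 3]); After the difference (first − rest): starting from the r=11.5 sphere, the r=6 sphere at (6, 5.5) partially overlaps it — only the 0.65 mm² overlap (of its 3.09 mm²) is removed, clipping the outline; the r=7 sphere at (-2, 1.5) partially overlaps it — only the 107.44 mm² overlap (of its 112.34 mm²) is removed, clipping the outline — boundary = 76.20 mm; (rotated 50° about Z; rotation is an isometry so areas/perimeters/island counts are preserved). So its perimeter = 76.20 mm. Layer 39 is larger (76.20 vs 40.91 mm).

layer 39 (z = 3.9 mm)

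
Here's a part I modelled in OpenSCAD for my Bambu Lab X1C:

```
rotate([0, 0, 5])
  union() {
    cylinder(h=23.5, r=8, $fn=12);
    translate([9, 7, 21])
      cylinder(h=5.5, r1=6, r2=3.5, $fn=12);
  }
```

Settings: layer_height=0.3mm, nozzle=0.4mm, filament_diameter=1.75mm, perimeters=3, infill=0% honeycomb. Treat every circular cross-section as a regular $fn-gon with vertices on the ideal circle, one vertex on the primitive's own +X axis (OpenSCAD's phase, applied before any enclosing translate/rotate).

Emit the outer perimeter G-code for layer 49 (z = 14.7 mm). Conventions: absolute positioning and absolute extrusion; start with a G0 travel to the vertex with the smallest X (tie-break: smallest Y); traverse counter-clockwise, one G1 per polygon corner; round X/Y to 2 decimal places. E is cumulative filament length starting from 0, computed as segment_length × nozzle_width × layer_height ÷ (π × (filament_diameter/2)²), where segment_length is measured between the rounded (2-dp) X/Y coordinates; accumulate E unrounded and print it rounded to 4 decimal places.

G0 X-7.97 Y-0.70 Z14.70
G1 X-6.55 Y-4.59 E0.2066
G1 X-3.38 Y-7.25 E0.4131
G1 X0.70 Y-7.97 E0.6198
G1 X4.59 Y-6.55 E0.8263
G1 X7.25 Y-3.38 E1.0328
G1 X7.97 Y0.70 E1.2395
G1 X6.55 Y4.59 E1.4461
G1 X3.38 Y7.25 E1.6526
G1 X-0.70 Y7.97 E1.8593
G1 X-4.59 Y6.55 E2.0659
G1 X-7.25 Y3.38 E2.2723
G1 X-7.97 Y-0.70 E2.4790

At z = 14.7 mm: the r=8 cylinder gives a regular 12-gon of circumradius 8 (constant along its height); the cone at (9, 7) is absent (z outside [21, 26.5]); Combining (union): only the r=8 cylinder is present, so the union is just that shape — 1 connected region; (whole slice rotated 5° about Z — lengths, areas and connectivity unchanged). The outline is a single polygon with 12 vertices. Extrusion per mm of travel: 0.4 × 0.3 / (π × 0.875²) = 0.049890. Accumulating E over each segment gives final E = 2.4790.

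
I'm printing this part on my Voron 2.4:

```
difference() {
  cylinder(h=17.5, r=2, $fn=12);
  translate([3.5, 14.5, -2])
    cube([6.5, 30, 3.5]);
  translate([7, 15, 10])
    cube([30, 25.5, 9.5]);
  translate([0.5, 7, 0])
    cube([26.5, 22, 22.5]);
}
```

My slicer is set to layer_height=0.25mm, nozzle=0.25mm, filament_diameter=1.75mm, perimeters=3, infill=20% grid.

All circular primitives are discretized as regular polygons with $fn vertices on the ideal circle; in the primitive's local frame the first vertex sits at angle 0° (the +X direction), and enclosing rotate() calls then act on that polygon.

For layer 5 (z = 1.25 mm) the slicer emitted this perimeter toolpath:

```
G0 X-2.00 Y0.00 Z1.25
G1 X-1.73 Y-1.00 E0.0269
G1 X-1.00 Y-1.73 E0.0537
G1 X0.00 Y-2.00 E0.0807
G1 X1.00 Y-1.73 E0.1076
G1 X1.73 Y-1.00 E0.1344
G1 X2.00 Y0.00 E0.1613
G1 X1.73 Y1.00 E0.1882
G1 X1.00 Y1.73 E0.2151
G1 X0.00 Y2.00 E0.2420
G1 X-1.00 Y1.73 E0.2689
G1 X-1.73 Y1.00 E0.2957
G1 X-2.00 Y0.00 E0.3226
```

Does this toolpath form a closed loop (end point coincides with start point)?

yes

Start point (G0): (-2.00, 0.00). End point (last G1): the path returns to the start — closed.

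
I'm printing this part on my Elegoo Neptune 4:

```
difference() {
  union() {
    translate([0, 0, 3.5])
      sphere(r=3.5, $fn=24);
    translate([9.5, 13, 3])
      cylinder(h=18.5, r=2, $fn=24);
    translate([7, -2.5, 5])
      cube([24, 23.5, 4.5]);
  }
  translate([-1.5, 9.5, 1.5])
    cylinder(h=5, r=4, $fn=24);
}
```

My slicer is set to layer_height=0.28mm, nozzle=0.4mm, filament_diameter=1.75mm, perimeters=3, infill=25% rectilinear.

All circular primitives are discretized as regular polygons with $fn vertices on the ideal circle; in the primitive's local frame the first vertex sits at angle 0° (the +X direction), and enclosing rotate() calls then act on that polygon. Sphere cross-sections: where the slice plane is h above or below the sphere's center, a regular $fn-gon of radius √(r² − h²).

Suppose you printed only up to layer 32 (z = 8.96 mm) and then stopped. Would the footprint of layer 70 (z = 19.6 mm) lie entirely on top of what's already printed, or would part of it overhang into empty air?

Compare the two slices. At z = 8.96: the sphere does not reach this height (|z−center|=5.460 > r=3.5); the cylinder at (9.5, 13): section is a regular 24-gon, circumradius r=2 (area = (24/2)·2.000²·sin(360°/24) = 12.42 mm²); the 24×23.5 cube at (7, -2.5) contributes its full rectangle (area 564.00 mm²); Combining (union): the r=2 cylinder at (9.5, 13) lies entirely inside the 24×23.5 cube at (7, -2.5), so the union is just the 24×23.5 cube at (7, -2.5) — area = 564.00 mm²; the cylinder at (-1.5, 9.5) is not intersected at this z (z outside [1.5, 6.5]); Taking the first minus the rest: none of the subtracted shapes is present at this height, so the result so far is unchanged — area = 564.00 mm². At z = 19.6: the sphere is absent (|z−center|=16.100 > r=3.5); the cylinder at (9.5, 13): section is a regular 24-gon, circumradius r=2 (area = (24/2)·2.000²·sin(360°/24) = 12.42 mm²); the cube at (7, -2.5) is absent (z outside [5, 9.5]); Merging all regions: only the r=2 cylinder at (9.5, 13) is present, so the union is just that shape — area = 12.42 mm²; the cylinder at (-1.5, 9.5) does not reach this height (z outside [1.5, 6.5]); Taking the first minus the rest: none of the subtracted shapes is present at this height, so that combined region is unchanged — area = 12.42 mm². Checking containment: the cross-section at z = 19.6 is a subset of the cross-section at z = 8.96.

entirely on top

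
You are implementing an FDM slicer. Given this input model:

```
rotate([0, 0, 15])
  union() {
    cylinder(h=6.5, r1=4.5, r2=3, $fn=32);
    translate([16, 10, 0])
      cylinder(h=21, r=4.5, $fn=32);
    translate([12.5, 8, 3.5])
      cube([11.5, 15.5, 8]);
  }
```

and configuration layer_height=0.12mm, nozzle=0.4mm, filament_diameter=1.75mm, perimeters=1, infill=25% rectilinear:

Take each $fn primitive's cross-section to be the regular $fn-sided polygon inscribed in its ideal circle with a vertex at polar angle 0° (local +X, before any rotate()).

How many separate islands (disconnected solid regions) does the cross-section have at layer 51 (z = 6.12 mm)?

2

At z = 6.12 mm: the cone (r1=4.5→r2=3) has section circumradius 3.088 here — a regular 32-gon; the r=4.5 cylinder at (16, 10) gives a regular 32-gon of circumradius 4.5 (constant along its height); the cube at (12.5, 8) (footprint 11.5×15.5) is included at this height; Combining (union): the regions partially overlap (shared area 45.38 mm²), so overlapping operands fuse into one piece — 2 connected regions; (rotated 15° about Z; rotation is an isometry so areas/perimeters/island counts are preserved). Overall, the cross-section has 2 separate islands. Island count = 2.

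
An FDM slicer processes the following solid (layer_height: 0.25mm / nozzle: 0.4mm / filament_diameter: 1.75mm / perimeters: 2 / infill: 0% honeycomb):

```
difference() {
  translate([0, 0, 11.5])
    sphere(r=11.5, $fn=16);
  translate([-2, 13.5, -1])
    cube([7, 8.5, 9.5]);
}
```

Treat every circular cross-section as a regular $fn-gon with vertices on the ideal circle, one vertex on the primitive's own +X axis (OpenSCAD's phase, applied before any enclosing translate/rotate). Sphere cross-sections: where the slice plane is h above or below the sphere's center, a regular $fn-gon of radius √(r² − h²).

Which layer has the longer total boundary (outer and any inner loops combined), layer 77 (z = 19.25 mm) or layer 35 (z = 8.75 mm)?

layer 35 (z = 8.75 mm)

Layer 77 (z = 19.25): the r=11.5 sphere slices to a regular 16-gon of circumradius 8.496 (√(r²−h²) with h=7.75 from center) (perimeter = 2·16·8.496·sin(180°/16) = 53.04 mm); the cube at (-2, 13.5) is absent (z outside [-1, 8.5]); Subtracting the remaining from the first: none of the subtracted shapes is present at this height, so the r=11.5 sphere is unchanged — boundary = 53.04 mm. So its perimeter = 53.04 mm. Layer 35 (z = 8.75): the r=11.5 sphere slices to a regular 16-gon of circumradius 11.166 (√(r²−h²) with h=2.75 from center) (perimeter = 2·16·11.166·sin(180°/16) = 69.71 mm); the cube at (-2, 13.5) is not intersected at this z (z outside [-1, 8.5]); After the difference (first − rest): none of the subtracted shapes is present at this height, so the r=11.5 sphere is unchanged — boundary = 69.71 mm. So its perimeter = 69.71 mm. Layer 35 is larger (69.71 vs 53.04 mm).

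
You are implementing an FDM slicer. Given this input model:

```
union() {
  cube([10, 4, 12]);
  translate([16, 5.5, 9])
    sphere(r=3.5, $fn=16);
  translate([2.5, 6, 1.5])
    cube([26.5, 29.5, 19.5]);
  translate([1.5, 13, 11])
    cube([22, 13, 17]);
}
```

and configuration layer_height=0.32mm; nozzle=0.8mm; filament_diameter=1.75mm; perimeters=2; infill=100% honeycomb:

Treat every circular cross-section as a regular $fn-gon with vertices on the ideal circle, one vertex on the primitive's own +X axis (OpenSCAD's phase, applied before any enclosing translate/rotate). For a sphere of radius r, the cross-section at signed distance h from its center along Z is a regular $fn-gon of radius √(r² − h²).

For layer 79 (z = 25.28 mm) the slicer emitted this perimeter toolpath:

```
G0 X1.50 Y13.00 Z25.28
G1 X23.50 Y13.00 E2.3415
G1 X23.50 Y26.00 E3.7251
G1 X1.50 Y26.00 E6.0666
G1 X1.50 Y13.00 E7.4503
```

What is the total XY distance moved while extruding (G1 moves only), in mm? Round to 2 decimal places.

70.00 mm

Sum the Euclidean lengths of each G1 segment: total = 70.00 mm.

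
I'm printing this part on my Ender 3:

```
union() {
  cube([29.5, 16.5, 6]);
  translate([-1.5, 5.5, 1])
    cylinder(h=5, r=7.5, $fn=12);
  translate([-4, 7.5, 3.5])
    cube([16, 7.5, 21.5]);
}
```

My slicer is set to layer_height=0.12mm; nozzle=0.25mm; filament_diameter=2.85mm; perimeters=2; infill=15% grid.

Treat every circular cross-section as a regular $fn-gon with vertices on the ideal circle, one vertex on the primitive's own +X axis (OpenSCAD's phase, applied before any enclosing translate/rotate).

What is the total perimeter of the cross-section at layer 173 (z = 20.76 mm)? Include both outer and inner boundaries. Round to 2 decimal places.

At z = 20.76 mm: the cube is not intersected at this z (z outside [0, 6]); the cylinder at (-1.5, 5.5) is not intersected at this z (z outside [1, 6]); the cube at (-4, 7.5) is present — its section is the full 16×7.5 rectangle (perimeter 47.00 mm); Taking the union: only the 16×7.5 cube at (-4, 7.5) is present, so the union is just that shape — boundary = 47.00 mm. Overall, the cross-section is a single solid region. Total boundary length (outer) = 47.00 mm.

47.00 mm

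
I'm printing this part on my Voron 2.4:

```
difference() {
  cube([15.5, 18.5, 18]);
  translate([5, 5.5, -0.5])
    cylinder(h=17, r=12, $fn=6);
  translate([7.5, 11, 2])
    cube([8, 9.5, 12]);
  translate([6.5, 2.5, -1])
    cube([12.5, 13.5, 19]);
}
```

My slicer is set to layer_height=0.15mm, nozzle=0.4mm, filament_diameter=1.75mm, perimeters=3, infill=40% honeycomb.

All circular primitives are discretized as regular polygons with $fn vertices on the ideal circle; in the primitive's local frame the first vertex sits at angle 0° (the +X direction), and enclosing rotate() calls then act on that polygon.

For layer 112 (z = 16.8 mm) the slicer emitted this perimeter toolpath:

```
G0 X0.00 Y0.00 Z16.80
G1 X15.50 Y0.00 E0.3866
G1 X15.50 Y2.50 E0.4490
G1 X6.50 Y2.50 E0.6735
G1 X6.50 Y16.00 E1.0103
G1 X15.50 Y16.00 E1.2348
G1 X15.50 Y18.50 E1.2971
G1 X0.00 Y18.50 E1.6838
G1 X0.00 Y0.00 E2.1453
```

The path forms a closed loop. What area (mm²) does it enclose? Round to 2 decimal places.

165.25 mm²

Apply the shoelace formula to the sequence of (X, Y) vertices; enclosed area = 165.25 mm².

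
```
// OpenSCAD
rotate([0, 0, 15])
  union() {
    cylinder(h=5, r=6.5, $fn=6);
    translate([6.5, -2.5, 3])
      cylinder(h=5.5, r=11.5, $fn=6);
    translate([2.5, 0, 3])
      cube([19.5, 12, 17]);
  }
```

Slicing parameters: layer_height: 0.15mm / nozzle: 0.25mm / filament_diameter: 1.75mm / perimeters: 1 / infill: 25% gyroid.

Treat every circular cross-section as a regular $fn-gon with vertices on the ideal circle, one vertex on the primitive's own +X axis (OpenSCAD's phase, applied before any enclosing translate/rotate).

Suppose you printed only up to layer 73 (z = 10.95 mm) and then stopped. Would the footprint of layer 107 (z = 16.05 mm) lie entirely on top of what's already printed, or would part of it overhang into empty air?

Compare the two slices. At z = 10.95: the cylinder is absent (z outside [0, 5]); the cylinder at (6.5, -2.5) is absent (z outside [3, 8.5]); the cube at (2.5, 0) is present — its section is the full 19.5×12 rectangle (area 234.00 mm²); Merging all regions: only the 19.5×12 cube at (2.5, 0) is present, so the union is just that shape — area = 234.00 mm²; (rotated 15° about Z; rotation is an isometry so areas/perimeters/island counts are preserved). At z = 16.05: the cylinder is absent (z outside [0, 5]); the cylinder at (6.5, -2.5) does not reach this height (z outside [3, 8.5]); the cube at (2.5, 0) (footprint 19.5×12) is included at this height (area 234.00 mm²); Merging all regions: only the 19.5×12 cube at (2.5, 0) is present, so the union is just that shape — area = 234.00 mm²; (rotated 15° about Z; rotation is an isometry so areas/perimeters/island counts are preserved). Checking containment: the cross-section at z = 16.05 is a subset of the cross-section at z = 10.95.

entirely on top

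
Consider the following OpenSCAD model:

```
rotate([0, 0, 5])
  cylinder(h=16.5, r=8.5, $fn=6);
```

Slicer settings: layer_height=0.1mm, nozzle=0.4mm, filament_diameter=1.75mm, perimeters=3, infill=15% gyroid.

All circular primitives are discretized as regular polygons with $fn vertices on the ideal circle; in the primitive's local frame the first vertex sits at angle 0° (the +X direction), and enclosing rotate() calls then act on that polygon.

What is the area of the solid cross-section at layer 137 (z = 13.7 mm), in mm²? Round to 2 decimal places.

At z = 13.7 mm: the cylinder: section is a regular 6-gon, circumradius r=8.5 (area = (6/2)·8.500²·sin(360°/6) = 187.71 mm²); (rotated 5° about Z; rotation is an isometry so areas/perimeters/island counts are preserved). Overall, the cross-section is a single solid region. Net area = 187.71 mm².

187.71 mm²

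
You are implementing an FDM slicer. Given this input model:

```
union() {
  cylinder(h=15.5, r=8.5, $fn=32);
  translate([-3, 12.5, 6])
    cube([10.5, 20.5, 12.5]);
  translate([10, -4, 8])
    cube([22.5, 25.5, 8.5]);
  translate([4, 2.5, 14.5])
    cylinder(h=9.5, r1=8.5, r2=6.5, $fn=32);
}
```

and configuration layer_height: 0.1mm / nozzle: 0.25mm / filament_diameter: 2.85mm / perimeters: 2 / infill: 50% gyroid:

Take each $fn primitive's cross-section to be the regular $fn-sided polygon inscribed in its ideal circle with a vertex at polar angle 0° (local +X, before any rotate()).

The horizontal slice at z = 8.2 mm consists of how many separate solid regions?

At z = 8.2 mm: the cylinder: section is a regular 32-gon, circumradius r=8.5; the 10.5×20.5 cube at (-3, 12.5) contributes its full rectangle; the cube at (10, -4) is present — its section is the full 22.5×25.5 rectangle; the cone at (4, 2.5) does not reach this height (z outside [14.5, 24]); Merging all regions: the 3 present regions are separate (no shared area or edge), so areas and boundary lengths simply add and each stays a separate island — 3 connected regions. The result has 3 disconnected regions.

3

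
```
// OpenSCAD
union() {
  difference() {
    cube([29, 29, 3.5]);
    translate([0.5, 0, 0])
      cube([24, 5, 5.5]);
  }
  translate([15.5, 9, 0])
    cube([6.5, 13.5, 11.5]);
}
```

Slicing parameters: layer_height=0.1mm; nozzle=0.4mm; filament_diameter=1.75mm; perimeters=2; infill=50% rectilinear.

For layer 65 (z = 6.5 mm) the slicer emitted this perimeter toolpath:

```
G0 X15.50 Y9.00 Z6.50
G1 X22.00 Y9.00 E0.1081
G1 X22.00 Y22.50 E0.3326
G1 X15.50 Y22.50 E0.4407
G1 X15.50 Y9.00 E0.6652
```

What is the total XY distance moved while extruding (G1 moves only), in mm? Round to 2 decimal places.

40.00 mm

Sum the Euclidean lengths of each G1 segment: total = 40.00 mm.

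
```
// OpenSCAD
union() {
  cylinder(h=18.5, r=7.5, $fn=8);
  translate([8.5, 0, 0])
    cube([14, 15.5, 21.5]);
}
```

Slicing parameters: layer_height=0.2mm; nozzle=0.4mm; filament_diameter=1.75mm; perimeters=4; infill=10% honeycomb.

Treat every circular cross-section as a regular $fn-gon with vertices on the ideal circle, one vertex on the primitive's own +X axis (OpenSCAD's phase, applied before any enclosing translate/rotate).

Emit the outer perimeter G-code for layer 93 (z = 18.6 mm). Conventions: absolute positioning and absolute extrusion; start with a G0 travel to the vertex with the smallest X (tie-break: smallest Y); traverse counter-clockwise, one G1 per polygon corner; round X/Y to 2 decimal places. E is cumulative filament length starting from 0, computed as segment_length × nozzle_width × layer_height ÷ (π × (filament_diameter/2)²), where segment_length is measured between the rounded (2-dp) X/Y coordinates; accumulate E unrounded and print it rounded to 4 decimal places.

G0 X8.50 Y0.00 Z18.60
G1 X22.50 Y0.00 E0.4656
G1 X22.50 Y15.50 E0.9812
G1 X8.50 Y15.50 E1.4468
G1 X8.50 Y0.00 E1.9623

At z = 18.6 mm: the cylinder does not reach this height (z outside [0, 18.5]); the cube at (8.5, 0) is present — its section is the full 14×15.5 rectangle; Taking the union: only the 14×15.5 cube at (8.5, 0) is present, so the union is just that shape — 1 connected region. The outline is a single polygon with 4 vertices. Extrusion per mm of travel: 0.4 × 0.2 / (π × 0.875²) = 0.033260. Accumulating E over each segment gives final E = 1.9623.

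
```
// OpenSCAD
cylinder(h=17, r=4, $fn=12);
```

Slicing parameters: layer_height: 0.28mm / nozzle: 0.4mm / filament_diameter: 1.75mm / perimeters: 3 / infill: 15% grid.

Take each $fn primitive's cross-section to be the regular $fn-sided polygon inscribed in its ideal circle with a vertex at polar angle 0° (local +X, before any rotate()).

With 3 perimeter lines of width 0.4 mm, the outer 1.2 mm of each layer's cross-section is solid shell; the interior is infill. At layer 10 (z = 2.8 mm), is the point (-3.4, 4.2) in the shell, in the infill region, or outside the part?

outside

At z = 2.8 mm: the r=4 cylinder gives a regular 12-gon of circumradius 4 (constant along its height). Overall, the cross-section is a single solid region. The nearest boundary edge runs (-2.00, 3.46)→(-3.46, 2.00); distance from the point to it = 1.51 mm. The point is not inside any of the regions above, so it lies outside the cross-section (1.51 mm from the nearest boundary).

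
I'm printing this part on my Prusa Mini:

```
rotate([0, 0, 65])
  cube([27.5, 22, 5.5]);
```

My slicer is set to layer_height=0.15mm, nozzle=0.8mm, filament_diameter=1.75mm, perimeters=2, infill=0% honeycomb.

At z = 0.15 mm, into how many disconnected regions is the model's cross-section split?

At z = 0.15 mm: the 27.5×22 cube contributes its full rectangle; (whole slice rotated 65° about Z — lengths, areas and connectivity unchanged). The result has 1 disconnected region.

1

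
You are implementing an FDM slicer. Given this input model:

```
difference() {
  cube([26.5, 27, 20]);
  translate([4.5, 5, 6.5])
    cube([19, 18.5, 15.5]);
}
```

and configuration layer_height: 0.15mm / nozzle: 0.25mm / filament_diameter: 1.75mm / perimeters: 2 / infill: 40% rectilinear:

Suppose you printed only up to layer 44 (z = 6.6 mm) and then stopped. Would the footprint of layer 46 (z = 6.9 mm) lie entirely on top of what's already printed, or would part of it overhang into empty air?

entirely on top

Compare the two slices. At z = 6.6: the 26.5×27 cube contributes its full rectangle (area 715.50 mm²); the cube at (4.5, 5) (footprint 19×18.5) is included at this height (area 351.50 mm²); Taking the first minus the rest: starting from the 26.5×27 cube (715.50 mm²), the 19×18.5 cube at (4.5, 5) lies wholly inside it (removes its full 351.50 mm² and its 75.00 mm outline becomes a hole wall) — area = 364.00 mm². At z = 6.9: the 26.5×27 cube contributes its full rectangle (area 715.50 mm²); the cube at (4.5, 5) is present — its section is the full 19×18.5 rectangle (area 351.50 mm²); Subtracting the remaining from the first: starting from the 26.5×27 cube (715.50 mm²), the 19×18.5 cube at (4.5, 5) lies wholly inside it (removes its full 351.50 mm² and its 75.00 mm outline becomes a hole wall) — area = 364.00 mm². Checking containment: the cross-section at z = 6.9 is a subset of the cross-section at z = 6.6.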